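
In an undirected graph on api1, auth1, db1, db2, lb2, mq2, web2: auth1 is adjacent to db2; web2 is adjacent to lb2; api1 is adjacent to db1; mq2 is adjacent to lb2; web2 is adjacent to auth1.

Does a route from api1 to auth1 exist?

No

Explore from api1.
Distance 1: reach db1.
The search is exhausted without reaching auth1; it lies in a different component.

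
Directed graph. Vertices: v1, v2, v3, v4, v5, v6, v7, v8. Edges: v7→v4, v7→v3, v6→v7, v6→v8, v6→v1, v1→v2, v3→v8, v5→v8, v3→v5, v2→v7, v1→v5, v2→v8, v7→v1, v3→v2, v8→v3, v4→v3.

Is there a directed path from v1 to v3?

Explore from v1.
Distance 1: reach v2, v5.
Distance 2: reach v7, v8.
Distance 3: reach v3, v4.
Found v3.

Yes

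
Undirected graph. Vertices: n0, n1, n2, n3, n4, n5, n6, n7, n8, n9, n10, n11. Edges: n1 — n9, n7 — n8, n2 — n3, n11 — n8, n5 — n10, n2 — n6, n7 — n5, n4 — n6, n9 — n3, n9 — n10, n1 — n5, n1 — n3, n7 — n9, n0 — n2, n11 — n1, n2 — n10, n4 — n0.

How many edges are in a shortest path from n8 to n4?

6

Distance 0: n8.
Distance 1: n7, n11.
Distance 2: n1, n5, n9.
Distance 3: n3, n10.
Distance 4: n2.
Distance 5: n0, n6.
Distance 6: n4 — contains n4.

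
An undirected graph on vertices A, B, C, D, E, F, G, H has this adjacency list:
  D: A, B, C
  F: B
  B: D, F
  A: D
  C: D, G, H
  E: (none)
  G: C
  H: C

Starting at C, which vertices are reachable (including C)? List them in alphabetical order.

Start at C.
Its neighbours: D, G, H.
Then their neighbours: A, B.
Then next layer: F.
Nothing further is reachable.

A, B, C, D, F, G, H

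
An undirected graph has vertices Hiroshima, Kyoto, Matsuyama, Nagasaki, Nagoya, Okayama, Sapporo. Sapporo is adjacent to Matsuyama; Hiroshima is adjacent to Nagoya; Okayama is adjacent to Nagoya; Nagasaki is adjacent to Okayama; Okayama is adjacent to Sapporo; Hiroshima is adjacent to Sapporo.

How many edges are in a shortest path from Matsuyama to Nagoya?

Distance 0: Matsuyama.
Distance 1: Sapporo.
Distance 2: Hiroshima, Okayama.
Distance 3: Nagasaki, Nagoya — contains Nagoya.

3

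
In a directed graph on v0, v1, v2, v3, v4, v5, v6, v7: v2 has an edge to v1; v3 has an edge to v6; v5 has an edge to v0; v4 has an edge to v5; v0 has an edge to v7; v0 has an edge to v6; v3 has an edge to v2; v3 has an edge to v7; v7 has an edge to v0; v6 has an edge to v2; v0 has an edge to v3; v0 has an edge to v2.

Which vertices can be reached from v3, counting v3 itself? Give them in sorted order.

Start at v3.
Its neighbours: v2, v6, v7.
Then their neighbours: v0, v1.
Nothing further is reachable.

v0, v1, v2, v3, v6, v7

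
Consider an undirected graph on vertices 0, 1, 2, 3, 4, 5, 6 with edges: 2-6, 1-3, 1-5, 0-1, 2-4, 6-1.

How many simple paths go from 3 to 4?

3–1–6–2–4

1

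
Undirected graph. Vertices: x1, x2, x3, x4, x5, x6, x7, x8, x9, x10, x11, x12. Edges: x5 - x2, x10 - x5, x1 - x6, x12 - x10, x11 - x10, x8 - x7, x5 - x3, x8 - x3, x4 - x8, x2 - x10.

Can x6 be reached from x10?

Explore from x10.
Distance 1: reach x2, x5, x11, x12.
Distance 2: reach x3.
Distance 3: reach x8.
Distance 4: reach x4, x7.
The search is exhausted without reaching x6; it lies in a different component.

No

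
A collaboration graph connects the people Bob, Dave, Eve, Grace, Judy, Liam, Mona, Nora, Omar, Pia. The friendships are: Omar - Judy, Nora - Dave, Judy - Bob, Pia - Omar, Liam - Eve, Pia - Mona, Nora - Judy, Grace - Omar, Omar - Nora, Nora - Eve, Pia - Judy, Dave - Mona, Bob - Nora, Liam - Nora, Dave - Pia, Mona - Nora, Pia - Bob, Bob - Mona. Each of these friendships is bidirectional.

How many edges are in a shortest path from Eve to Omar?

2

Distance 0: Eve.
Distance 1: Liam, Nora.
Distance 2: Bob, Dave, Judy, Mona, Omar — contains Omar.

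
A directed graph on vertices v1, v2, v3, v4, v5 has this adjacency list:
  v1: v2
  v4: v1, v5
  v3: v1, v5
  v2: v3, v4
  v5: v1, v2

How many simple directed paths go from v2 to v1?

v2→v3→v1
v2→v3→v5→v1
v2→v4→v1
v2→v4→v5→v1

4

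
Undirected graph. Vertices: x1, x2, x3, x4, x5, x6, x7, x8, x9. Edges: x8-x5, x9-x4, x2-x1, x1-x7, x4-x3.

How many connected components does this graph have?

From x1: component {x1, x2, x7}.
From x3: component {x3, x4, x9}.
From x5: component {x5, x8}.
From x6: component {x6}.
That's 4 components.

4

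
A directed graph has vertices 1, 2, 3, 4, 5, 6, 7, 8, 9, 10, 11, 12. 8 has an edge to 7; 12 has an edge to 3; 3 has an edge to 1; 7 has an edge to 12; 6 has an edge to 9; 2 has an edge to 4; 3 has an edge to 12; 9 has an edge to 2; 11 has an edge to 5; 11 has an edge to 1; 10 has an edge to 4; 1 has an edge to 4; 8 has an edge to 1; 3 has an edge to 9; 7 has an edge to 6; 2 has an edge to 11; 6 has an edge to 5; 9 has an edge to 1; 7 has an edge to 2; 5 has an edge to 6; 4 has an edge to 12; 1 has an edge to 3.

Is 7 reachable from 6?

No

Explore from 6.
Distance 1: reach 5, 9.
Distance 2: reach 1, 2.
Distance 3: reach 3, 4, 11.
Distance 4: reach 12.
The search from 6 is exhausted; no directed path reaches 7.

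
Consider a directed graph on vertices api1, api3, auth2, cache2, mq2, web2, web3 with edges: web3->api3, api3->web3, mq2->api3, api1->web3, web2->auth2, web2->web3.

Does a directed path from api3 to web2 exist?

Explore from api3.
Distance 1: reach web3.
The search from api3 is exhausted; no directed path reaches web2.

No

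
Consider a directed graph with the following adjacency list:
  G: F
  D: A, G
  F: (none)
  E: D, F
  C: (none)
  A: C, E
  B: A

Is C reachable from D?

Explore from D.
Distance 1: reach A, G.
Distance 2: reach C, E, F.
Found C.

Yes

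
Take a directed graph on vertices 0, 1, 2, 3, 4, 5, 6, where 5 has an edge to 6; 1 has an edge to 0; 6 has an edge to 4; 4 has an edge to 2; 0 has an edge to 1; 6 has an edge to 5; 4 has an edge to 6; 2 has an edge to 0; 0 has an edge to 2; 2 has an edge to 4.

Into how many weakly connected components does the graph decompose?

2

From 0: component {0, 1, 2, 4, 5, 6}.
From 3: component {3}.
That's 2 components.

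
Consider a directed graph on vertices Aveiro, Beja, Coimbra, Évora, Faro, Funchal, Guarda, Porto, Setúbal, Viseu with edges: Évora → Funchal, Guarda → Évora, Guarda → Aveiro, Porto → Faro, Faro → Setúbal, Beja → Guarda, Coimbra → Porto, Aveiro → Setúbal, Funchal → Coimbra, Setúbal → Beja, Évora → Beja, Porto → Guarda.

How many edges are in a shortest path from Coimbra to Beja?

4

Distance 0: Coimbra.
Distance 1: Porto.
Distance 2: Faro, Guarda.
Distance 3: Aveiro, Évora, Setúbal.
Distance 4: Beja, Funchal — contains Beja.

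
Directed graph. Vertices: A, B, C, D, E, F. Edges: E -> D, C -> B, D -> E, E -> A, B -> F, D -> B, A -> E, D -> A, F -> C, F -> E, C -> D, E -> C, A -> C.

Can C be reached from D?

Explore from D.
Distance 1: reach A, B, E.
Distance 2: reach C, F.
Found C.

Yes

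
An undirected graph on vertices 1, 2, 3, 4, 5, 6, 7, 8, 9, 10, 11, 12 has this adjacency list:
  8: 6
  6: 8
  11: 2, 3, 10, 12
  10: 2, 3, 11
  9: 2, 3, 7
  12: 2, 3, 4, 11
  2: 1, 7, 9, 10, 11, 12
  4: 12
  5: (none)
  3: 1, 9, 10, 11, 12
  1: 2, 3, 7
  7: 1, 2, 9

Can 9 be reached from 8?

Explore from 8.
Distance 1: reach 6.
The search is exhausted without reaching 9; it lies in a different component.

No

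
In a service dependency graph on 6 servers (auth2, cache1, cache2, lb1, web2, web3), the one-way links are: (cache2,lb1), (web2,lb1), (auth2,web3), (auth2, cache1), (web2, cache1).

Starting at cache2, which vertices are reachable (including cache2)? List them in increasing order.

Start at cache2.
Its neighbours: lb1.
Nothing further is reachable.

cache2, lb1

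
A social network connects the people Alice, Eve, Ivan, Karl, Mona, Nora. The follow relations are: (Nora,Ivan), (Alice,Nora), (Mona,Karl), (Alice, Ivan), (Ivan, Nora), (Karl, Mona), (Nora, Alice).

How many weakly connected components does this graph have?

3

From Alice: component {Alice, Ivan, Nora}.
From Eve: component {Eve}.
From Karl: component {Karl, Mona}.
That's 3 components.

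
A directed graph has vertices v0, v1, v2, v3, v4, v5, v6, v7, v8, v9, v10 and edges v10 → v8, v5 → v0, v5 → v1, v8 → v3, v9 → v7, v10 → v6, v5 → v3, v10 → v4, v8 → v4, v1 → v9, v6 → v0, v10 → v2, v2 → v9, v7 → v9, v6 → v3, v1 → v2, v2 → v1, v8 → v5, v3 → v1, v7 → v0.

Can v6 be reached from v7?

Explore from v7.
Distance 1: reach v0, v9.
The search from v7 is exhausted; no directed path reaches v6.

No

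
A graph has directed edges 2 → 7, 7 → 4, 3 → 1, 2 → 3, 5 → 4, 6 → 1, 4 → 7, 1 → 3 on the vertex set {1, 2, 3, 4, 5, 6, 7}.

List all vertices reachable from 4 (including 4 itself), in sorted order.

4, 7

Start at 4.
Its neighbours: 7.
Nothing further is reachable.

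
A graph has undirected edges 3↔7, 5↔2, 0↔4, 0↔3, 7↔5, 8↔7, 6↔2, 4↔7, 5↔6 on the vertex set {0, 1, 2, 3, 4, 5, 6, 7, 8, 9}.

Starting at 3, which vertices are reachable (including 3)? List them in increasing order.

Start at 3.
Its neighbours: 0, 7.
Then their neighbours: 4, 5, 8.
Then next layer: 2, 6.
Nothing further is reachable.

0, 2, 3, 4, 5, 6, 7, 8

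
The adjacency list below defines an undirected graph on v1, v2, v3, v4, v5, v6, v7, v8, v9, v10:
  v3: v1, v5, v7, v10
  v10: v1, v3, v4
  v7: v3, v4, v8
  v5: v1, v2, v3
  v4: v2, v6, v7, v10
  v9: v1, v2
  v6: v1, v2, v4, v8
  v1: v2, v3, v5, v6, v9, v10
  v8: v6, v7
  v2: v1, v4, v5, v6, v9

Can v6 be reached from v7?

Explore from v7.
Distance 1: reach v3, v4, v8.
Distance 2: reach v1, v2, v5, v6, v10.
Found v6.

Yes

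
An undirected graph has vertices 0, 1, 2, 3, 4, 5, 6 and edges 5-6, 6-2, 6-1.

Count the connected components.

4

From 0: component {0}.
From 1: component {1, 2, 5, 6}.
From 3: component {3}.
From 4: component {4}.
That's 4 components.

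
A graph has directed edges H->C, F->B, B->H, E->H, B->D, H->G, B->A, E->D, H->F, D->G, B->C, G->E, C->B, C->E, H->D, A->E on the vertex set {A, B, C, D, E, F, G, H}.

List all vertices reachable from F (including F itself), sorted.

A, B, C, D, E, F, G, H

Start at F.
Its neighbours: B.
Then their neighbours: A, C, D, H.
Then next layer: E, G.
Every vertex is now reached.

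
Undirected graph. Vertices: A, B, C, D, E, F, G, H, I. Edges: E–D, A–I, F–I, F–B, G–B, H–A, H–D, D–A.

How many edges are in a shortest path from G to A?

Distance 0: G.
Distance 1: B.
Distance 2: F.
Distance 3: I.
Distance 4: A — contains A.

4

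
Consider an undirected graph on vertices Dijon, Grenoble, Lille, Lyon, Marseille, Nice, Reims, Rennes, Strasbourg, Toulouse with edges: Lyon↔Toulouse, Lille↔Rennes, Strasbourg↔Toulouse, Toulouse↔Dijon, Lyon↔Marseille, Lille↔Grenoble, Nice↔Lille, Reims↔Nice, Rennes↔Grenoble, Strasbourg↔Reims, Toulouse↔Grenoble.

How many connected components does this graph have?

1

From Dijon: component {Dijon, Grenoble, Lille, Lyon, Marseille, Nice, Reims, Rennes, Strasbourg, Toulouse}.
That's 1 component.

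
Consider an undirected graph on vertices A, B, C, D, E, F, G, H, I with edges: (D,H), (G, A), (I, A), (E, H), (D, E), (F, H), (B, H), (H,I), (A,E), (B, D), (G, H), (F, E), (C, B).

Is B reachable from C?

Yes

Explore from C.
Distance 1: reach B.
Found B.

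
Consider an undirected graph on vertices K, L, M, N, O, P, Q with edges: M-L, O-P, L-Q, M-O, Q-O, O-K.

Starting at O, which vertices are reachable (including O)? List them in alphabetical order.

K, L, M, O, P, Q

Start at O.
Its neighbours: K, M, P, Q.
Then their neighbours: L.
Nothing further is reachable.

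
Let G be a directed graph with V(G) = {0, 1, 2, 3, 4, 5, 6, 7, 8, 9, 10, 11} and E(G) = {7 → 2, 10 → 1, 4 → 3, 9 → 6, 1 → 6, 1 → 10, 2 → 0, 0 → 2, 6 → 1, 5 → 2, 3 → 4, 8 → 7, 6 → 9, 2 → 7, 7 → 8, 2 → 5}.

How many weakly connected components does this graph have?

From 0: component {0, 2, 5, 7, 8}.
From 1: component {1, 6, 9, 10}.
From 3: component {3, 4}.
From 11: component {11}.
That's 4 components.

4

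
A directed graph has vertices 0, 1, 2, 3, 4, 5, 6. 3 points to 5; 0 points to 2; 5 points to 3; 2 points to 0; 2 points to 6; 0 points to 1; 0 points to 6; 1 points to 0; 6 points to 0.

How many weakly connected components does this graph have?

3

From 0: component {0, 1, 2, 6}.
From 3: component {3, 5}.
From 4: component {4}.
That's 3 components.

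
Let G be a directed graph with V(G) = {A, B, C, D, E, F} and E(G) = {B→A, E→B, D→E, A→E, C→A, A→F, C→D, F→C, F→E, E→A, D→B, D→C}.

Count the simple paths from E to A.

E→A
E→B→A

2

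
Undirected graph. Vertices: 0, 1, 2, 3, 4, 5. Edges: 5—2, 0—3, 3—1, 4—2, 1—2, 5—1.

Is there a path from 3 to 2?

Yes

Explore from 3.
Distance 1: reach 0, 1.
Distance 2: reach 2, 5.
Found 2.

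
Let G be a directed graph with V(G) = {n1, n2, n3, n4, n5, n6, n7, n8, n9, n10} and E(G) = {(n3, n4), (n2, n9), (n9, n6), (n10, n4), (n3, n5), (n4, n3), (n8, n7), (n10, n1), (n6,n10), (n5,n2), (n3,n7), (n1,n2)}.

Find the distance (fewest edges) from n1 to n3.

Distance 0: n1.
Distance 1: n2.
Distance 2: n9.
Distance 3: n6.
Distance 4: n10.
Distance 5: n4.
Distance 6: n3 — contains n3.

6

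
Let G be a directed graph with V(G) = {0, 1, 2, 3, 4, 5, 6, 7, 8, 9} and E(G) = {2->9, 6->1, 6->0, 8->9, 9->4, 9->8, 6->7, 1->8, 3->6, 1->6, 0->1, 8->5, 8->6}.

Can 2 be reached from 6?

Explore from 6.
Distance 1: reach 0, 1, 7.
Distance 2: reach 8.
Distance 3: reach 5, 9.
Distance 4: reach 4.
The search from 6 is exhausted; no directed path reaches 2.

No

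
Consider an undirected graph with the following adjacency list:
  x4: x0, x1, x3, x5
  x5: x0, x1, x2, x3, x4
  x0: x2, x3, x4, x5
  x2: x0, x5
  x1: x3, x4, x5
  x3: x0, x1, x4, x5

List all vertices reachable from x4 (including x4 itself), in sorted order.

x0, x1, x2, x3, x4, x5

Start at x4.
Its neighbours: x0, x1, x3, x5.
Then their neighbours: x2.
Every vertex is now reached.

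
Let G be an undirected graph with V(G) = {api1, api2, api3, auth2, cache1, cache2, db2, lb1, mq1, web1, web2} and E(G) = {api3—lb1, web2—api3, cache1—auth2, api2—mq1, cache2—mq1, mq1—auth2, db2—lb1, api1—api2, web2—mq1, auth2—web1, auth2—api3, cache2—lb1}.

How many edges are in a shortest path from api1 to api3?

Distance 0: api1.
Distance 1: api2.
Distance 2: mq1.
Distance 3: auth2, cache2, web2.
Distance 4: api3, cache1, lb1, web1 — contains api3.

4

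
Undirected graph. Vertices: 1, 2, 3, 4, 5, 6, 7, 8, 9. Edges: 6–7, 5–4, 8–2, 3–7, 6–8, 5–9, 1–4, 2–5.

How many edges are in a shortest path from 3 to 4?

Distance 0: 3.
Distance 1: 7.
Distance 2: 6.
Distance 3: 8.
Distance 4: 2.
Distance 5: 5.
Distance 6: 4, 9 — contains 4.

6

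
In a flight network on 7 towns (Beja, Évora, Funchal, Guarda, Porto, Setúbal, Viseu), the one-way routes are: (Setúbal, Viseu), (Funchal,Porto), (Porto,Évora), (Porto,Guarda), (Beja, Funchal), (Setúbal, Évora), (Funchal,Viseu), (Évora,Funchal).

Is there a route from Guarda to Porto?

No

Guarda has no outgoing edges, so nothing is reachable from it.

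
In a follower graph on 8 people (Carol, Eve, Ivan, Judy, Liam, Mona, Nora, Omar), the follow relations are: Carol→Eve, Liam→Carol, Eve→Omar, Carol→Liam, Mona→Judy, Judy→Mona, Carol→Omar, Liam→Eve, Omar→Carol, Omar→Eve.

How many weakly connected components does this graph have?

From Carol: component {Carol, Eve, Liam, Omar}.
From Ivan: component {Ivan}.
From Judy: component {Judy, Mona}.
From Nora: component {Nora}.
That's 4 components.

4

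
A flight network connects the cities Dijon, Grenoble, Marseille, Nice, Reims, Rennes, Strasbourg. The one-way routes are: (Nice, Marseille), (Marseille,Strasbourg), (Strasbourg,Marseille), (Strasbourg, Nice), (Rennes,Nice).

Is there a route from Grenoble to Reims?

No

Grenoble has no outgoing edges, so nothing is reachable from it.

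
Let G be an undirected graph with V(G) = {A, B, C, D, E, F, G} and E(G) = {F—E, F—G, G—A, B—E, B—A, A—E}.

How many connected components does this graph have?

3

From A: component {A, B, E, F, G}.
From C: component {C}.
From D: component {D}.
That's 3 components.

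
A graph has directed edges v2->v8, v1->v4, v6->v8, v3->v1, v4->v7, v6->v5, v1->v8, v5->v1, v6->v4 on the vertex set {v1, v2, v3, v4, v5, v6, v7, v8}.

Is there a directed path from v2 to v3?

No

Explore from v2.
Distance 1: reach v8.
The search from v2 is exhausted; no directed path reaches v3.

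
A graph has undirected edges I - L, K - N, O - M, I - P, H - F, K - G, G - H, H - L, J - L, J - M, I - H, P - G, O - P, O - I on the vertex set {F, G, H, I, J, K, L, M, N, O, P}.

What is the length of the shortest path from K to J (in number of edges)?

Distance 0: K.
Distance 1: G, N.
Distance 2: H, P.
Distance 3: F, I, L, O.
Distance 4: J, M — contains J.

4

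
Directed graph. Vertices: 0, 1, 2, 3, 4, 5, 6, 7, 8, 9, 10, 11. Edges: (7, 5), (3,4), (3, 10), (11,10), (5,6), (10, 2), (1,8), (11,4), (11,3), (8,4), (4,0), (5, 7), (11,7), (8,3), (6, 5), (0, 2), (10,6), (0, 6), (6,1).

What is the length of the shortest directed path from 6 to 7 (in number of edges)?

Distance 0: 6.
Distance 1: 1, 5.
Distance 2: 7, 8 — contains 7.

2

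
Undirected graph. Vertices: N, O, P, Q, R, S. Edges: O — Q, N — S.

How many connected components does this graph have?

From N: component {N, S}.
From O: component {O, Q}.
From P: component {P}.
From R: component {R}.
That's 4 components.

4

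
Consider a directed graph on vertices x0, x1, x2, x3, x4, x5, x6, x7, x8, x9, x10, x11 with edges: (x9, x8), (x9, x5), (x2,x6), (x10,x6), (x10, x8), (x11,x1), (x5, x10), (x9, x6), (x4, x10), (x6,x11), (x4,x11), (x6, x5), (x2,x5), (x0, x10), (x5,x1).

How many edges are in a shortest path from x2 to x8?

Distance 0: x2.
Distance 1: x5, x6.
Distance 2: x1, x10, x11.
Distance 3: x8 — contains x8.

3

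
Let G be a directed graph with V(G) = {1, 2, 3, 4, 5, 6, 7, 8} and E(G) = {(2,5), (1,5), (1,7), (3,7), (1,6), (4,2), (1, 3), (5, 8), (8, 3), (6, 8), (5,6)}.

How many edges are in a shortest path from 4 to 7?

5

Distance 0: 4.
Distance 1: 2.
Distance 2: 5.
Distance 3: 6, 8.
Distance 4: 3.
Distance 5: 7 — contains 7.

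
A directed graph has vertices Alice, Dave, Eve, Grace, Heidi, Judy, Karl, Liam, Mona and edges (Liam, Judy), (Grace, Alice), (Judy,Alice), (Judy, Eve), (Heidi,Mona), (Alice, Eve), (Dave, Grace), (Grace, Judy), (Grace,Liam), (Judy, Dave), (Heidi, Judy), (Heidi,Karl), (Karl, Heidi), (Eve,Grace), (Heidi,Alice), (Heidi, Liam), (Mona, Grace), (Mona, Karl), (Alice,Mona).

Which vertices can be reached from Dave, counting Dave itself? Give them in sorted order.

Start at Dave.
Its neighbours: Grace.
Then their neighbours: Alice, Judy, Liam.
Then next layer: Eve, Mona.
Then next layer: Karl.
Then next layer: Heidi.
Every vertex is now reached.

Alice, Dave, Eve, Grace, Heidi, Judy, Karl, Liam, Mona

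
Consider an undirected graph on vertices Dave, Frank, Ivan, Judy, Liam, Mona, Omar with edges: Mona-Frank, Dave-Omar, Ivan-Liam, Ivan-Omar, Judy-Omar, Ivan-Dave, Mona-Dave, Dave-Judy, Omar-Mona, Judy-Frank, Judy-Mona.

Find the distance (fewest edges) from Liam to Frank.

Distance 0: Liam.
Distance 1: Ivan.
Distance 2: Dave, Omar.
Distance 3: Judy, Mona.
Distance 4: Frank — contains Frank.

4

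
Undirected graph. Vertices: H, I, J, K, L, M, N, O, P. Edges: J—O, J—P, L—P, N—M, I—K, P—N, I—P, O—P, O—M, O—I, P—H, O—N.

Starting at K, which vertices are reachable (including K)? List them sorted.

H, I, J, K, L, M, N, O, P

Start at K.
Its neighbours: I.
Then their neighbours: O, P.
Then next layer: H, J, L, M, N.
Every vertex is now reached.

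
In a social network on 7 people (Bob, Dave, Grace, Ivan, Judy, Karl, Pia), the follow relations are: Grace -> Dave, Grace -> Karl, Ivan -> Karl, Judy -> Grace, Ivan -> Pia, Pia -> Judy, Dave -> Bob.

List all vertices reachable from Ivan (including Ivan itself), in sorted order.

Bob, Dave, Grace, Ivan, Judy, Karl, Pia

Start at Ivan.
Its neighbours: Karl, Pia.
Then their neighbours: Judy.
Then next layer: Grace.
Then next layer: Dave.
Then next layer: Bob.
Every vertex is now reached.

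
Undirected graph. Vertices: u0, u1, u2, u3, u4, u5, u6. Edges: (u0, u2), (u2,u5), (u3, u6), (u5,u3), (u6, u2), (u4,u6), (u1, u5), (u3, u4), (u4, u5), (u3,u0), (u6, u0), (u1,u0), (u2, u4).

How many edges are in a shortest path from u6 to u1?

Distance 0: u6.
Distance 1: u0, u2, u3, u4.
Distance 2: u1, u5 — contains u1.

2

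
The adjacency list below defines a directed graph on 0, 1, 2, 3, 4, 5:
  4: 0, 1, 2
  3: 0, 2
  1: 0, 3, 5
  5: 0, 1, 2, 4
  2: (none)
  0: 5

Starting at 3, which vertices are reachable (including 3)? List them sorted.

Start at 3.
Its neighbours: 0, 2.
Then their neighbours: 5.
Then next layer: 1, 4.
Every vertex is now reached.

0, 1, 2, 3, 4, 5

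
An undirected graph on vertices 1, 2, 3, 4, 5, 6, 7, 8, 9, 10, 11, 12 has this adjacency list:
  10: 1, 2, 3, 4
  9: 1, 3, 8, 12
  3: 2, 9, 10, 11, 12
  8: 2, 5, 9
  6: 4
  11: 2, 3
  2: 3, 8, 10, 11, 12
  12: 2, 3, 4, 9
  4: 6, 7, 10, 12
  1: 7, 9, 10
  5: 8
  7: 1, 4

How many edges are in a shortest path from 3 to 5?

Distance 0: 3.
Distance 1: 2, 9, 10, 11, 12.
Distance 2: 1, 4, 8.
Distance 3: 5, 6, 7 — contains 5.

3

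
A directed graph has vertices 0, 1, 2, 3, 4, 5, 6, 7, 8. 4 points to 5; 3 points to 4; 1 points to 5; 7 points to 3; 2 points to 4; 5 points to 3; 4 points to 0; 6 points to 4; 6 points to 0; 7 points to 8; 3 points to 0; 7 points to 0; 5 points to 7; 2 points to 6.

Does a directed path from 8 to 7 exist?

8 has no outgoing edges, so nothing is reachable from it.

No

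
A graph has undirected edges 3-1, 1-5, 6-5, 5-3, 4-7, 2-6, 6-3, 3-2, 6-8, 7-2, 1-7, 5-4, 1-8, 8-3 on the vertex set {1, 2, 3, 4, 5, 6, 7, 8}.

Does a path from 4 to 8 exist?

Yes

Explore from 4.
Distance 1: reach 5, 7.
Distance 2: reach 1, 2, 3, 6.
Distance 3: reach 8.
Found 8.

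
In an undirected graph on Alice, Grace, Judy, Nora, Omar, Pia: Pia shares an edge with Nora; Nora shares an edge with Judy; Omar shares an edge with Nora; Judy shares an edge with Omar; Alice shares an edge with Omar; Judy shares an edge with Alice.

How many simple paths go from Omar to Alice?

3

Omar–Alice
Omar–Judy–Alice
Omar–Nora–Judy–Alice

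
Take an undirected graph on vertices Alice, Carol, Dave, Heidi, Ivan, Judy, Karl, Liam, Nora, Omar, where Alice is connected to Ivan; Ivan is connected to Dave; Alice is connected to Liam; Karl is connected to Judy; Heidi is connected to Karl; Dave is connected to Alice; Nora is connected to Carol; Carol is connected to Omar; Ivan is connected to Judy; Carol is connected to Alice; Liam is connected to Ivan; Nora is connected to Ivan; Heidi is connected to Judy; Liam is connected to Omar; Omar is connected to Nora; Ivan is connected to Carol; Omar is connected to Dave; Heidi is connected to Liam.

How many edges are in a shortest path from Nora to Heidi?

Distance 0: Nora.
Distance 1: Carol, Ivan, Omar.
Distance 2: Alice, Dave, Judy, Liam.
Distance 3: Heidi, Karl — contains Heidi.

3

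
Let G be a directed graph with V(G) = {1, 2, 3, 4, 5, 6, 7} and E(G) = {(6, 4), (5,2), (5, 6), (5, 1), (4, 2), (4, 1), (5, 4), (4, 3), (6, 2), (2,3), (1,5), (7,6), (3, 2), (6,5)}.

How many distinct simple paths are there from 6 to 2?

7

6→2
6→4→1→5→2
6→4→2
6→4→3→2
6→5→2
6→5→4→2
6→5→4→3→2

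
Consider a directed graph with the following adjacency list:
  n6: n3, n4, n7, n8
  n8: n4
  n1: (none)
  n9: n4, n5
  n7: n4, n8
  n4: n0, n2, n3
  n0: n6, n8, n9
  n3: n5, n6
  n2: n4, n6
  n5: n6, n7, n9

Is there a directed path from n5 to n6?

Yes

Explore from n5.
Distance 1: reach n6, n7, n9.
Found n6.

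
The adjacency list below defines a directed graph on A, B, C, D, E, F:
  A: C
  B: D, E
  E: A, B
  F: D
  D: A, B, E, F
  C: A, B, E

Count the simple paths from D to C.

D→A→C
D→B→E→A→C
D→E→A→C

3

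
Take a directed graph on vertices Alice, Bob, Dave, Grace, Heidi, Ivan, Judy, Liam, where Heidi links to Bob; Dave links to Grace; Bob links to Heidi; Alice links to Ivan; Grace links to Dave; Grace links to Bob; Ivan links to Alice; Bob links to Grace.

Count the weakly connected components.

From Alice: component {Alice, Ivan}.
From Bob: component {Bob, Dave, Grace, Heidi}.
From Judy: component {Judy}.
From Liam: component {Liam}.
That's 4 components.

4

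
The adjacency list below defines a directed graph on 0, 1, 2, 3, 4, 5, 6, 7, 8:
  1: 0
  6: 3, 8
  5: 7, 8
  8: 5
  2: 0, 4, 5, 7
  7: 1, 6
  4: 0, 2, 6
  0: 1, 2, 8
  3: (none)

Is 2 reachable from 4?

Yes

Explore from 4.
Distance 1: reach 0, 2, 6.
Found 2.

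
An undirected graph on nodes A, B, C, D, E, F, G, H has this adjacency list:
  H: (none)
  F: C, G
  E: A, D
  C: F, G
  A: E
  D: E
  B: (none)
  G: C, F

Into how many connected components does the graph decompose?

From A: component {A, D, E}.
From B: component {B}.
From C: component {C, F, G}.
From H: component {H}.
That's 4 components.

4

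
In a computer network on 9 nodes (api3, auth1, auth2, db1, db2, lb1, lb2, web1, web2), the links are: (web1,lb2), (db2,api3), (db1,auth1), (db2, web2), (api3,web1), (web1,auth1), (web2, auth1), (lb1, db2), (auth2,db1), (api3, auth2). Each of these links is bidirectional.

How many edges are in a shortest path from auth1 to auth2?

Distance 0: auth1.
Distance 1: db1, web1, web2.
Distance 2: api3, auth2, db2, lb2 — contains auth2.

2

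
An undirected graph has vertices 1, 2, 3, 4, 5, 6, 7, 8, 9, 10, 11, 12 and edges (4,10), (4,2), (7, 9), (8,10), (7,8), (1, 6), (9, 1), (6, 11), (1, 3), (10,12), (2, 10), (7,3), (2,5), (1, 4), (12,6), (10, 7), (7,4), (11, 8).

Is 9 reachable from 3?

Explore from 3.
Distance 1: reach 1, 7.
Distance 2: reach 4, 6, 8, 9, 10.
Found 9.

Yes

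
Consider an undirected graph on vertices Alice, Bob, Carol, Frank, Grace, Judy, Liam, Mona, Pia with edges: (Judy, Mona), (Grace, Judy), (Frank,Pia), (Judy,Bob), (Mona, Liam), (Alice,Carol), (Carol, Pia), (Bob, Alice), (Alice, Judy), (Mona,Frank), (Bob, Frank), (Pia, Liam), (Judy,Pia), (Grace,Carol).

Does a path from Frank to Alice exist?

Yes

Explore from Frank.
Distance 1: reach Bob, Mona, Pia.
Distance 2: reach Alice, Carol, Judy, Liam.
Found Alice.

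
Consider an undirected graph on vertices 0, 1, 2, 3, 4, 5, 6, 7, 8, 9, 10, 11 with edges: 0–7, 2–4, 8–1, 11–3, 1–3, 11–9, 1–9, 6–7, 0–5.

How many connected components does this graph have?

4

From 0: component {0, 5, 6, 7}.
From 1: component {1, 3, 8, 9, 11}.
From 2: component {2, 4}.
From 10: component {10}.
That's 4 components.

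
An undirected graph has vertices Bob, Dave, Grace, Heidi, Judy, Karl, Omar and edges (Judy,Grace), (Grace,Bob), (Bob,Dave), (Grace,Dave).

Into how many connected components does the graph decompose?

From Bob: component {Bob, Dave, Grace, Judy}.
From Heidi: component {Heidi}.
From Karl: component {Karl}.
From Omar: component {Omar}.
That's 4 components.

4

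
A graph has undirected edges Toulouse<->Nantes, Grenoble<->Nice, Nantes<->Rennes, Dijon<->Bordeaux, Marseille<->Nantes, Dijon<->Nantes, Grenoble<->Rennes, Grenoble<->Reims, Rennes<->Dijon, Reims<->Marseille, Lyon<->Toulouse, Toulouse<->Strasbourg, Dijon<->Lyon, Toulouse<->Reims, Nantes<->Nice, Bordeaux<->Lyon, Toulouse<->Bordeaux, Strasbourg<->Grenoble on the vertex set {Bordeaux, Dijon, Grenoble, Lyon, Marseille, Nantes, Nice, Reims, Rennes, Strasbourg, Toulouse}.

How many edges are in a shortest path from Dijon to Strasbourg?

3

Distance 0: Dijon.
Distance 1: Bordeaux, Lyon, Nantes, Rennes.
Distance 2: Grenoble, Marseille, Nice, Toulouse.
Distance 3: Reims, Strasbourg — contains Strasbourg.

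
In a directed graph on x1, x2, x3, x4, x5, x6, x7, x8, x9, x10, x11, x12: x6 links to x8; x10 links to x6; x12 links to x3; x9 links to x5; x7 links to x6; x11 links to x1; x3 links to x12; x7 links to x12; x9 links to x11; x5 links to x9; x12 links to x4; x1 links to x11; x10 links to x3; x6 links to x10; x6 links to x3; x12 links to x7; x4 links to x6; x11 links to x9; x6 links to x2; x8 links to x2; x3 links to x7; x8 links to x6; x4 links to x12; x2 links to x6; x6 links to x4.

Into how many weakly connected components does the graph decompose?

From x1: component {x1, x5, x9, x11}.
From x2: component {x2, x3, x4, x6, x7, x8, x10, x12}.
That's 2 components.

2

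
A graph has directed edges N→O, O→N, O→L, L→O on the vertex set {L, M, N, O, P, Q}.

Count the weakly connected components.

4

From L: component {L, N, O}.
From M: component {M}.
From P: component {P}.
From Q: component {Q}.
That's 4 components.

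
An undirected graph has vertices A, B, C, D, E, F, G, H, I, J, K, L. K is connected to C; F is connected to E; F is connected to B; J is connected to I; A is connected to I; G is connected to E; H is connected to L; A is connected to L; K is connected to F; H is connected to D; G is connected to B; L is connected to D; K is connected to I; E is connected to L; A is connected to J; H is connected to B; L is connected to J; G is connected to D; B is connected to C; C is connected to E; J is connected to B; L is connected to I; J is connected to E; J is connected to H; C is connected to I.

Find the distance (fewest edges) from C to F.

Distance 0: C.
Distance 1: B, E, I, K.
Distance 2: A, F, G, H, J, L — contains F.

2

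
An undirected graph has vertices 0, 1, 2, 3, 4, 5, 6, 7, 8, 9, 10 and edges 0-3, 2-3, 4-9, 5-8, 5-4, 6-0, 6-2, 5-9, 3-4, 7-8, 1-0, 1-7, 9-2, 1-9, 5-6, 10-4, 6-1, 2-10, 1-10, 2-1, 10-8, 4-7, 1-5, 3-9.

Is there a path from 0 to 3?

Yes

Explore from 0.
Distance 1: reach 1, 3, 6.
Found 3.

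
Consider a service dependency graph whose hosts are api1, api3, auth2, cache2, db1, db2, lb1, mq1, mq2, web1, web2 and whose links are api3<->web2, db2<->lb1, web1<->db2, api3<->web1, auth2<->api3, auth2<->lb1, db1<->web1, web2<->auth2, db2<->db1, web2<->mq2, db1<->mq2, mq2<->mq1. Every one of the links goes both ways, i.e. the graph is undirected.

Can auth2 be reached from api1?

No

api1 has no edges, so nothing is reachable from it.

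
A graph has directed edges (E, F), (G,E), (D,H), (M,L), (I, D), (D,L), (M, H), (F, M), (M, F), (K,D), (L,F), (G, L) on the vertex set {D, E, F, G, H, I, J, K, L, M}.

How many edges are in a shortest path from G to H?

Distance 0: G.
Distance 1: E, L.
Distance 2: F.
Distance 3: M.
Distance 4: H — contains H.

4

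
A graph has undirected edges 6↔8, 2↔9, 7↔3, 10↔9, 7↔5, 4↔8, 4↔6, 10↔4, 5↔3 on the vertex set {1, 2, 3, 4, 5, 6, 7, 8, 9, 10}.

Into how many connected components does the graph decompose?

From 1: component {1}.
From 2: component {2, 4, 6, 8, 9, 10}.
From 3: component {3, 5, 7}.
That's 3 components.

3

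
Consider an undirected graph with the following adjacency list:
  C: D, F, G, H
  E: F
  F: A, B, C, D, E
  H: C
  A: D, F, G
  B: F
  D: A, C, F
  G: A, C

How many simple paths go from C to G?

5

C–D–A–G
C–D–F–A–G
C–F–A–G
C–F–D–A–G
C–G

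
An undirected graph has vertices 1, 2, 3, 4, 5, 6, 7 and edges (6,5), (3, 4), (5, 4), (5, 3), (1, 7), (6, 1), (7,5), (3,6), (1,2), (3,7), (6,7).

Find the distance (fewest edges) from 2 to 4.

Distance 0: 2.
Distance 1: 1.
Distance 2: 6, 7.
Distance 3: 3, 5.
Distance 4: 4 — contains 4.

4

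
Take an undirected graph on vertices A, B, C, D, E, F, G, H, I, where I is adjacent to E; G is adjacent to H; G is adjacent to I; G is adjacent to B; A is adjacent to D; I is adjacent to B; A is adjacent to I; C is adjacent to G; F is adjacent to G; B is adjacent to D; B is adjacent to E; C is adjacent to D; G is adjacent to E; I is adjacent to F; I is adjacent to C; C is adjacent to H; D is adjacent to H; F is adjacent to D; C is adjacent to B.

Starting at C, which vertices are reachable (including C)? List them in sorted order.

Start at C.
Its neighbours: B, D, G, H, I.
Then their neighbours: A, E, F.
Every vertex is now reached.

A, B, C, D, E, F, G, H, I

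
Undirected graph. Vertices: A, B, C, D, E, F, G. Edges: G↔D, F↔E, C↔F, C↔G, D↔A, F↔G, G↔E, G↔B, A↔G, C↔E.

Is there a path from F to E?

Explore from F.
Distance 1: reach C, E, G.
Found E.

Yes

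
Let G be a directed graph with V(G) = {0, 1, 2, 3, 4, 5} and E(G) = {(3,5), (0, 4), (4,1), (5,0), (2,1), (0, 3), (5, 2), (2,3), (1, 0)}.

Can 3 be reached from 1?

Explore from 1.
Distance 1: reach 0.
Distance 2: reach 3, 4.
Found 3.

Yes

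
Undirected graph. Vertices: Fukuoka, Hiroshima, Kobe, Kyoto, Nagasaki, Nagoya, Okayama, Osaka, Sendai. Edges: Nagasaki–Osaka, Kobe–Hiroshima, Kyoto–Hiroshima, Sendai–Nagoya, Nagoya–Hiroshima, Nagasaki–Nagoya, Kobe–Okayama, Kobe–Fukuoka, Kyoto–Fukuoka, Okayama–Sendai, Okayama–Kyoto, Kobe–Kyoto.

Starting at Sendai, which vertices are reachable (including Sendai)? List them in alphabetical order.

Start at Sendai.
Its neighbours: Nagoya, Okayama.
Then their neighbours: Hiroshima, Kobe, Kyoto, Nagasaki.
Then next layer: Fukuoka, Osaka.
Every vertex is now reached.

Fukuoka, Hiroshima, Kobe, Kyoto, Nagasaki, Nagoya, Okayama, Osaka, Sendai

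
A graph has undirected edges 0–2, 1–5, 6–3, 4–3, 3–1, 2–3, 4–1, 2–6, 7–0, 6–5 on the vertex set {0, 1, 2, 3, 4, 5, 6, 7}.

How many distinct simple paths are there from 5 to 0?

5–1–3–2–0
5–1–3–6–2–0
5–1–4–3–2–0
5–1–4–3–6–2–0
5–6–2–0
5–6–3–2–0

6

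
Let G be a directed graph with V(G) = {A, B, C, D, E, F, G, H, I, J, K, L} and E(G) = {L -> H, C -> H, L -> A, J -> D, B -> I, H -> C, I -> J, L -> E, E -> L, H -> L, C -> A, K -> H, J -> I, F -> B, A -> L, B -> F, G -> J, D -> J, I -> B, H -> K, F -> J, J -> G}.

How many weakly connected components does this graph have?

2

From A: component {A, C, E, H, K, L}.
From B: component {B, D, F, G, I, J}.
That's 2 components.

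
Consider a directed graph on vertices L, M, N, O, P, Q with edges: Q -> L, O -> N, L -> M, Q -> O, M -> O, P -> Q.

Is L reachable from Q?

Explore from Q.
Distance 1: reach L, O.
Found L.

Yes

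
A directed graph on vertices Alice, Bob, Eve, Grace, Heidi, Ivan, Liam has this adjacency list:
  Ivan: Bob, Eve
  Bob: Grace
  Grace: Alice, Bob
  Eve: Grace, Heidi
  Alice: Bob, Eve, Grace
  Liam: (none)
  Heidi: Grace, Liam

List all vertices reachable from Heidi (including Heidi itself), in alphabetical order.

Alice, Bob, Eve, Grace, Heidi, Liam

Start at Heidi.
Its neighbours: Grace, Liam.
Then their neighbours: Alice, Bob.
Then next layer: Eve.
Nothing further is reachable.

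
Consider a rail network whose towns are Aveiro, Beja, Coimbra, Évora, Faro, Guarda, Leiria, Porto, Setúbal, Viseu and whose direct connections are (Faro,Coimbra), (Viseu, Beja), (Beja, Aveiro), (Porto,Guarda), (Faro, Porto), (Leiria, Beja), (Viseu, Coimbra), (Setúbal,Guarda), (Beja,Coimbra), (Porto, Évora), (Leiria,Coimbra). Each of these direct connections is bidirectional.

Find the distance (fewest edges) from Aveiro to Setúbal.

Distance 0: Aveiro.
Distance 1: Beja.
Distance 2: Coimbra, Leiria, Viseu.
Distance 3: Faro.
Distance 4: Porto.
Distance 5: Évora, Guarda.
Distance 6: Setúbal — contains Setúbal.

6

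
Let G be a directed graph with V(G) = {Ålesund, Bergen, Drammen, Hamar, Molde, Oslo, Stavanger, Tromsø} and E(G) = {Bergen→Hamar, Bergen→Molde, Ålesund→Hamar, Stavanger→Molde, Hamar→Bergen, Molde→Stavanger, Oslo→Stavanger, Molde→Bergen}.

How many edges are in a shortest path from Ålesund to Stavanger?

Distance 0: Ålesund.
Distance 1: Hamar.
Distance 2: Bergen.
Distance 3: Molde.
Distance 4: Stavanger — contains Stavanger.

4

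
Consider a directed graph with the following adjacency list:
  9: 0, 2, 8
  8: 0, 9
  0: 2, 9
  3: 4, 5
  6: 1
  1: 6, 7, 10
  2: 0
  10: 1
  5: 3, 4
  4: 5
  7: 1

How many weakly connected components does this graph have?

3

From 0: component {0, 2, 8, 9}.
From 1: component {1, 6, 7, 10}.
From 3: component {3, 4, 5}.
That's 3 components.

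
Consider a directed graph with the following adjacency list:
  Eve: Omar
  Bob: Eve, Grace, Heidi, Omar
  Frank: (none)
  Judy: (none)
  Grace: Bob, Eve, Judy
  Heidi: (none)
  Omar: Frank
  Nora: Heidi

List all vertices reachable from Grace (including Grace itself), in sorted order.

Bob, Eve, Frank, Grace, Heidi, Judy, Omar

Start at Grace.
Its neighbours: Bob, Eve, Judy.
Then their neighbours: Heidi, Omar.
Then next layer: Frank.
Nothing further is reachable.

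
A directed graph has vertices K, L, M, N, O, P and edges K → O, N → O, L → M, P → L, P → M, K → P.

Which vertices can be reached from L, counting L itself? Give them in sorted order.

L, M

Start at L.
Its neighbours: M.
Nothing further is reachable.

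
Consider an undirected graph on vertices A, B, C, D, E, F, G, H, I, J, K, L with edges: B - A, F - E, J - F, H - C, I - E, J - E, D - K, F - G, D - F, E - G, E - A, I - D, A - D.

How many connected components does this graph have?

From A: component {A, B, D, E, F, G, I, J, K}.
From C: component {C, H}.
From L: component {L}.
That's 3 components.

3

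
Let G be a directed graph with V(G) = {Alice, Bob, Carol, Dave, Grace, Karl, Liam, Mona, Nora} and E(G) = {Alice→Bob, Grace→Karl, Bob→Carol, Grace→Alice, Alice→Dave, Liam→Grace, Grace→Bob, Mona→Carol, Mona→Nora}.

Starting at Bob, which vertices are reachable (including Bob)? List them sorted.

Bob, Carol

Start at Bob.
Its neighbours: Carol.
Nothing further is reachable.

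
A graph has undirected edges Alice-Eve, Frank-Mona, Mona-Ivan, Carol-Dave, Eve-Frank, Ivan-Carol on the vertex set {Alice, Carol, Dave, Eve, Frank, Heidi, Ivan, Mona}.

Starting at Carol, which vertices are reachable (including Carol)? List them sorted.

Alice, Carol, Dave, Eve, Frank, Ivan, Mona

Start at Carol.
Its neighbours: Dave, Ivan.
Then their neighbours: Mona.
Then next layer: Frank.
Then next layer: Eve.
Then next layer: Alice.
Nothing further is reachable.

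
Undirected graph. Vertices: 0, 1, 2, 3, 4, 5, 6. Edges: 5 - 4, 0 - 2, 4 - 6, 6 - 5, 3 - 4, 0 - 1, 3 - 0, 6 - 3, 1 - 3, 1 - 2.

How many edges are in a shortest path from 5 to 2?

4

Distance 0: 5.
Distance 1: 4, 6.
Distance 2: 3.
Distance 3: 0, 1.
Distance 4: 2 — contains 2.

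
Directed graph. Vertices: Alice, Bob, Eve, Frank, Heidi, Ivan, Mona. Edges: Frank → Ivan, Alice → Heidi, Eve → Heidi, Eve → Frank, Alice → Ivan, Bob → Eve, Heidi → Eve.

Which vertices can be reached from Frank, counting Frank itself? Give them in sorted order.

Frank, Ivan

Start at Frank.
Its neighbours: Ivan.
Nothing further is reachable.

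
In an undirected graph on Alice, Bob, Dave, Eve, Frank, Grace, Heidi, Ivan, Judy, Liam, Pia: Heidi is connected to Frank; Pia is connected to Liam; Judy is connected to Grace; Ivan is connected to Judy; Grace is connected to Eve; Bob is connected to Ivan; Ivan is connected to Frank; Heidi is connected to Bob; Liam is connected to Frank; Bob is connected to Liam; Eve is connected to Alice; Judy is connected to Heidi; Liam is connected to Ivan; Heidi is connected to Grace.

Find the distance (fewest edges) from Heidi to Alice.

3

Distance 0: Heidi.
Distance 1: Bob, Frank, Grace, Judy.
Distance 2: Eve, Ivan, Liam.
Distance 3: Alice, Pia — contains Alice.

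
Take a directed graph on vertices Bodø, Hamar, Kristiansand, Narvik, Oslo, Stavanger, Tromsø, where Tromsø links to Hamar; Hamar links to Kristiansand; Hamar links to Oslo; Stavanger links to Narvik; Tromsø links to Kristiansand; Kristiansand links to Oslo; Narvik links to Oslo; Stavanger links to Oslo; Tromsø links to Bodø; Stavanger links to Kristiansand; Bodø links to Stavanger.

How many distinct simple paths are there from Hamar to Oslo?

Hamar→Kristiansand→Oslo
Hamar→Oslo

2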